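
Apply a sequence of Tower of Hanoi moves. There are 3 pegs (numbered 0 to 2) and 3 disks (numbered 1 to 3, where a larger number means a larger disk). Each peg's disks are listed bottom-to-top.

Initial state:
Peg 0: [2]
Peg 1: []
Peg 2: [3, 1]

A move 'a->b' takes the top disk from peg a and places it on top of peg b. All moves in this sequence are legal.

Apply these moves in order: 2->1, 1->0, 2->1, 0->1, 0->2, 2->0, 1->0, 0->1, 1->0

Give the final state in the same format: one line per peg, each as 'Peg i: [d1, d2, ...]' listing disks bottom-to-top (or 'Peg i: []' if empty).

After move 1 (2->1):
Peg 0: [2]
Peg 1: [1]
Peg 2: [3]

After move 2 (1->0):
Peg 0: [2, 1]
Peg 1: []
Peg 2: [3]

After move 3 (2->1):
Peg 0: [2, 1]
Peg 1: [3]
Peg 2: []

After move 4 (0->1):
Peg 0: [2]
Peg 1: [3, 1]
Peg 2: []

After move 5 (0->2):
Peg 0: []
Peg 1: [3, 1]
Peg 2: [2]

After move 6 (2->0):
Peg 0: [2]
Peg 1: [3, 1]
Peg 2: []

After move 7 (1->0):
Peg 0: [2, 1]
Peg 1: [3]
Peg 2: []

After move 8 (0->1):
Peg 0: [2]
Peg 1: [3, 1]
Peg 2: []

After move 9 (1->0):
Peg 0: [2, 1]
Peg 1: [3]
Peg 2: []

Answer: Peg 0: [2, 1]
Peg 1: [3]
Peg 2: []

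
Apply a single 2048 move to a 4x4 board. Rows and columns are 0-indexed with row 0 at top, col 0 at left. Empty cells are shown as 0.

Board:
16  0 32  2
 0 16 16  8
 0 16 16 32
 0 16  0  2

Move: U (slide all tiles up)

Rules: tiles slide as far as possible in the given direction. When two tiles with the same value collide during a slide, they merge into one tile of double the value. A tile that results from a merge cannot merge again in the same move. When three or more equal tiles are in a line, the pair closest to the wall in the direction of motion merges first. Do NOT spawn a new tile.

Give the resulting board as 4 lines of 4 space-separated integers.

Answer: 16 32 32  2
 0 16 32  8
 0  0  0 32
 0  0  0  2

Derivation:
Slide up:
col 0: [16, 0, 0, 0] -> [16, 0, 0, 0]
col 1: [0, 16, 16, 16] -> [32, 16, 0, 0]
col 2: [32, 16, 16, 0] -> [32, 32, 0, 0]
col 3: [2, 8, 32, 2] -> [2, 8, 32, 2]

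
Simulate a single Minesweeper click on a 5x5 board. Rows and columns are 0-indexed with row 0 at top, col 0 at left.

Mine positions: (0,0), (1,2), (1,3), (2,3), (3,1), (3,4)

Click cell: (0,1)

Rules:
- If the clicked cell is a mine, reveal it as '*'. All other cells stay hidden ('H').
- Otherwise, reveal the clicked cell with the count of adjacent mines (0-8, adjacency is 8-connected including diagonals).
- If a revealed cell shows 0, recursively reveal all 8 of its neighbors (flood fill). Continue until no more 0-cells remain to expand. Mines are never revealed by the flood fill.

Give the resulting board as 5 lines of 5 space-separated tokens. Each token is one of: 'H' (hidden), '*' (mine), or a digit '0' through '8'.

H 2 H H H
H H H H H
H H H H H
H H H H H
H H H H H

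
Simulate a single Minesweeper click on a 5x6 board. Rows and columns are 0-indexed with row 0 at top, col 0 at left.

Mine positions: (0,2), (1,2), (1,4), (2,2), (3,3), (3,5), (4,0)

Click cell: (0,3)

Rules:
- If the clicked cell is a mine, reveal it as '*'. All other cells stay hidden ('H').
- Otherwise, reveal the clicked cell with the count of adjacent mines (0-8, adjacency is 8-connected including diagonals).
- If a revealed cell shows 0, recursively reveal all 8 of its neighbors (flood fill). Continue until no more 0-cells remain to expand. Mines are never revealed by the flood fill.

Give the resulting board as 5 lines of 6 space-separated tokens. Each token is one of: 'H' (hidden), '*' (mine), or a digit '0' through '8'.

H H H 3 H H
H H H H H H
H H H H H H
H H H H H H
H H H H H H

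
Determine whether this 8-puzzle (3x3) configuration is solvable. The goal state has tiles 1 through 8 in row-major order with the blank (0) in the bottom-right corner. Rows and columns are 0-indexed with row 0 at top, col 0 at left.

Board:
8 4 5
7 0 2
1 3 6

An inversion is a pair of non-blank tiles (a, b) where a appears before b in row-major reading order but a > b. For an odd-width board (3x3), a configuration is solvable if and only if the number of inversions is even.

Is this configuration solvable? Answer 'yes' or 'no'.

Inversions (pairs i<j in row-major order where tile[i] > tile[j] > 0): 18
18 is even, so the puzzle is solvable.

Answer: yes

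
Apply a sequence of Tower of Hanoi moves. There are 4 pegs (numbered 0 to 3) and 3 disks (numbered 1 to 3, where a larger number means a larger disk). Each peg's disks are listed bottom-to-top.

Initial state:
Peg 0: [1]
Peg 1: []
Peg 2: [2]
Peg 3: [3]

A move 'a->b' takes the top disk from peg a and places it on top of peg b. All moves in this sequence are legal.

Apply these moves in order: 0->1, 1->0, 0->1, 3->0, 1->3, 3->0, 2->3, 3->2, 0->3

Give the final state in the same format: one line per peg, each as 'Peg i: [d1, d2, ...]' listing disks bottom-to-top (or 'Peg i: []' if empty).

Answer: Peg 0: [3]
Peg 1: []
Peg 2: [2]
Peg 3: [1]

Derivation:
After move 1 (0->1):
Peg 0: []
Peg 1: [1]
Peg 2: [2]
Peg 3: [3]

After move 2 (1->0):
Peg 0: [1]
Peg 1: []
Peg 2: [2]
Peg 3: [3]

After move 3 (0->1):
Peg 0: []
Peg 1: [1]
Peg 2: [2]
Peg 3: [3]

After move 4 (3->0):
Peg 0: [3]
Peg 1: [1]
Peg 2: [2]
Peg 3: []

After move 5 (1->3):
Peg 0: [3]
Peg 1: []
Peg 2: [2]
Peg 3: [1]

After move 6 (3->0):
Peg 0: [3, 1]
Peg 1: []
Peg 2: [2]
Peg 3: []

After move 7 (2->3):
Peg 0: [3, 1]
Peg 1: []
Peg 2: []
Peg 3: [2]

After move 8 (3->2):
Peg 0: [3, 1]
Peg 1: []
Peg 2: [2]
Peg 3: []

After move 9 (0->3):
Peg 0: [3]
Peg 1: []
Peg 2: [2]
Peg 3: [1]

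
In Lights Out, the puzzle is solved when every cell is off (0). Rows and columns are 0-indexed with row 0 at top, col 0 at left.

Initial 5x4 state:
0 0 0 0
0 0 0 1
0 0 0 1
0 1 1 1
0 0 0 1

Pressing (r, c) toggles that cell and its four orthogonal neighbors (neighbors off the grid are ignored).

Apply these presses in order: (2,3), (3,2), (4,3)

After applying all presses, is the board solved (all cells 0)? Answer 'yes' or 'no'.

Answer: yes

Derivation:
After press 1 at (2,3):
0 0 0 0
0 0 0 0
0 0 1 0
0 1 1 0
0 0 0 1

After press 2 at (3,2):
0 0 0 0
0 0 0 0
0 0 0 0
0 0 0 1
0 0 1 1

After press 3 at (4,3):
0 0 0 0
0 0 0 0
0 0 0 0
0 0 0 0
0 0 0 0

Lights still on: 0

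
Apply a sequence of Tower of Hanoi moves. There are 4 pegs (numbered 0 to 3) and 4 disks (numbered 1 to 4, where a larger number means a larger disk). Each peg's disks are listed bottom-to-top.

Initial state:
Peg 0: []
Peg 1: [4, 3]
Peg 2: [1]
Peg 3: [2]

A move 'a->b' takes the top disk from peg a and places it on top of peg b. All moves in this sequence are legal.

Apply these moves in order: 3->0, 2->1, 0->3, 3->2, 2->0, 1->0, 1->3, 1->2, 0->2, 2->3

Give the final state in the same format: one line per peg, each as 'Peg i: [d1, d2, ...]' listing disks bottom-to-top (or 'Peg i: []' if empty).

After move 1 (3->0):
Peg 0: [2]
Peg 1: [4, 3]
Peg 2: [1]
Peg 3: []

After move 2 (2->1):
Peg 0: [2]
Peg 1: [4, 3, 1]
Peg 2: []
Peg 3: []

After move 3 (0->3):
Peg 0: []
Peg 1: [4, 3, 1]
Peg 2: []
Peg 3: [2]

After move 4 (3->2):
Peg 0: []
Peg 1: [4, 3, 1]
Peg 2: [2]
Peg 3: []

After move 5 (2->0):
Peg 0: [2]
Peg 1: [4, 3, 1]
Peg 2: []
Peg 3: []

After move 6 (1->0):
Peg 0: [2, 1]
Peg 1: [4, 3]
Peg 2: []
Peg 3: []

After move 7 (1->3):
Peg 0: [2, 1]
Peg 1: [4]
Peg 2: []
Peg 3: [3]

After move 8 (1->2):
Peg 0: [2, 1]
Peg 1: []
Peg 2: [4]
Peg 3: [3]

After move 9 (0->2):
Peg 0: [2]
Peg 1: []
Peg 2: [4, 1]
Peg 3: [3]

After move 10 (2->3):
Peg 0: [2]
Peg 1: []
Peg 2: [4]
Peg 3: [3, 1]

Answer: Peg 0: [2]
Peg 1: []
Peg 2: [4]
Peg 3: [3, 1]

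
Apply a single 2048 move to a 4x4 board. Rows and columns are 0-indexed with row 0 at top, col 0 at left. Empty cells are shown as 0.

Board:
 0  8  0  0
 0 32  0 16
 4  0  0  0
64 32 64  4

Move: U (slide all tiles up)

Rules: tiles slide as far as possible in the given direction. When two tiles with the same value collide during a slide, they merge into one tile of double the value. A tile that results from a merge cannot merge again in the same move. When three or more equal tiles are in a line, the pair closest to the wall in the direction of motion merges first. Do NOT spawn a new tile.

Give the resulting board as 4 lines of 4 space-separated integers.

Answer:  4  8 64 16
64 64  0  4
 0  0  0  0
 0  0  0  0

Derivation:
Slide up:
col 0: [0, 0, 4, 64] -> [4, 64, 0, 0]
col 1: [8, 32, 0, 32] -> [8, 64, 0, 0]
col 2: [0, 0, 0, 64] -> [64, 0, 0, 0]
col 3: [0, 16, 0, 4] -> [16, 4, 0, 0]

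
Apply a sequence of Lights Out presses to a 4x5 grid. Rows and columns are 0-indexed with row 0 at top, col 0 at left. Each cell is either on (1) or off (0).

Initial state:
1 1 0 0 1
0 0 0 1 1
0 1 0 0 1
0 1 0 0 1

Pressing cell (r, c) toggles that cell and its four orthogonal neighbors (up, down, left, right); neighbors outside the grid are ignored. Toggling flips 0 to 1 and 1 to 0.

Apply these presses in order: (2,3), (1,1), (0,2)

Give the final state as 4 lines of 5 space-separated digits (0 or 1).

After press 1 at (2,3):
1 1 0 0 1
0 0 0 0 1
0 1 1 1 0
0 1 0 1 1

After press 2 at (1,1):
1 0 0 0 1
1 1 1 0 1
0 0 1 1 0
0 1 0 1 1

After press 3 at (0,2):
1 1 1 1 1
1 1 0 0 1
0 0 1 1 0
0 1 0 1 1

Answer: 1 1 1 1 1
1 1 0 0 1
0 0 1 1 0
0 1 0 1 1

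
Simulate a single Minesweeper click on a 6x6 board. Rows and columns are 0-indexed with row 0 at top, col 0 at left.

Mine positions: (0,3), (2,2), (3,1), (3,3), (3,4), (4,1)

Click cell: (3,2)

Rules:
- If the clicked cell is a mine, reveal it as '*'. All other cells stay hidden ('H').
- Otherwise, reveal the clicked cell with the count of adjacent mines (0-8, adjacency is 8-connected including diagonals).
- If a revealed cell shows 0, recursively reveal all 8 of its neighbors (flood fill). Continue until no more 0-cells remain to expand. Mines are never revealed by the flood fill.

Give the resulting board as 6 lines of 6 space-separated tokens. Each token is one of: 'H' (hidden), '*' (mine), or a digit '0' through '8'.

H H H H H H
H H H H H H
H H H H H H
H H 4 H H H
H H H H H H
H H H H H H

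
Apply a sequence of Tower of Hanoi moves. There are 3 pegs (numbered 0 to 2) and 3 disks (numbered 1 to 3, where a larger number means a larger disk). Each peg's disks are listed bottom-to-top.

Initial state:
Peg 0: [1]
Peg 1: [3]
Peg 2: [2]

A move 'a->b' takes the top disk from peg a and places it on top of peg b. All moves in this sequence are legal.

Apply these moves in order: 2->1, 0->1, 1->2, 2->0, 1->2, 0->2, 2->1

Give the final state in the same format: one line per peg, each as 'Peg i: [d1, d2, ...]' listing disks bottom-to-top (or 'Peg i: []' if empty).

After move 1 (2->1):
Peg 0: [1]
Peg 1: [3, 2]
Peg 2: []

After move 2 (0->1):
Peg 0: []
Peg 1: [3, 2, 1]
Peg 2: []

After move 3 (1->2):
Peg 0: []
Peg 1: [3, 2]
Peg 2: [1]

After move 4 (2->0):
Peg 0: [1]
Peg 1: [3, 2]
Peg 2: []

After move 5 (1->2):
Peg 0: [1]
Peg 1: [3]
Peg 2: [2]

After move 6 (0->2):
Peg 0: []
Peg 1: [3]
Peg 2: [2, 1]

After move 7 (2->1):
Peg 0: []
Peg 1: [3, 1]
Peg 2: [2]

Answer: Peg 0: []
Peg 1: [3, 1]
Peg 2: [2]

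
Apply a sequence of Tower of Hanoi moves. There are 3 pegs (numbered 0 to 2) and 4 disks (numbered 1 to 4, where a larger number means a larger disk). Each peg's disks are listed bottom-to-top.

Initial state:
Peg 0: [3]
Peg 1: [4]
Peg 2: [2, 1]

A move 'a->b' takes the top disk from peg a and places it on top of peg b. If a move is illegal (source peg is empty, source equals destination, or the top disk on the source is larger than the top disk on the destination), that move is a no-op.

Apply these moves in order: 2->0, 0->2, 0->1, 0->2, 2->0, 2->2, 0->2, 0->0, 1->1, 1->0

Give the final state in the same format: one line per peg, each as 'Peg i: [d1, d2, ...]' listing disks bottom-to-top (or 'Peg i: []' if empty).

After move 1 (2->0):
Peg 0: [3, 1]
Peg 1: [4]
Peg 2: [2]

After move 2 (0->2):
Peg 0: [3]
Peg 1: [4]
Peg 2: [2, 1]

After move 3 (0->1):
Peg 0: []
Peg 1: [4, 3]
Peg 2: [2, 1]

After move 4 (0->2):
Peg 0: []
Peg 1: [4, 3]
Peg 2: [2, 1]

After move 5 (2->0):
Peg 0: [1]
Peg 1: [4, 3]
Peg 2: [2]

After move 6 (2->2):
Peg 0: [1]
Peg 1: [4, 3]
Peg 2: [2]

After move 7 (0->2):
Peg 0: []
Peg 1: [4, 3]
Peg 2: [2, 1]

After move 8 (0->0):
Peg 0: []
Peg 1: [4, 3]
Peg 2: [2, 1]

After move 9 (1->1):
Peg 0: []
Peg 1: [4, 3]
Peg 2: [2, 1]

After move 10 (1->0):
Peg 0: [3]
Peg 1: [4]
Peg 2: [2, 1]

Answer: Peg 0: [3]
Peg 1: [4]
Peg 2: [2, 1]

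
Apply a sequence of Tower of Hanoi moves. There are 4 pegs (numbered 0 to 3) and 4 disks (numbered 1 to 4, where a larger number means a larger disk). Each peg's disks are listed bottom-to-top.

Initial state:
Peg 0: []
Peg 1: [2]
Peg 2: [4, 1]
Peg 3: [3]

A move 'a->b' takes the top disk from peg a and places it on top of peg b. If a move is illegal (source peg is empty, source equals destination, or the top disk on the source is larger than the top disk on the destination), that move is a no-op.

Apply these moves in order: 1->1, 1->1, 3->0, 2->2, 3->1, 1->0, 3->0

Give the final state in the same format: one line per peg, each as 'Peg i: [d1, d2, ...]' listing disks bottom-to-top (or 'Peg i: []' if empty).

Answer: Peg 0: [3, 2]
Peg 1: []
Peg 2: [4, 1]
Peg 3: []

Derivation:
After move 1 (1->1):
Peg 0: []
Peg 1: [2]
Peg 2: [4, 1]
Peg 3: [3]

After move 2 (1->1):
Peg 0: []
Peg 1: [2]
Peg 2: [4, 1]
Peg 3: [3]

After move 3 (3->0):
Peg 0: [3]
Peg 1: [2]
Peg 2: [4, 1]
Peg 3: []

After move 4 (2->2):
Peg 0: [3]
Peg 1: [2]
Peg 2: [4, 1]
Peg 3: []

After move 5 (3->1):
Peg 0: [3]
Peg 1: [2]
Peg 2: [4, 1]
Peg 3: []

After move 6 (1->0):
Peg 0: [3, 2]
Peg 1: []
Peg 2: [4, 1]
Peg 3: []

After move 7 (3->0):
Peg 0: [3, 2]
Peg 1: []
Peg 2: [4, 1]
Peg 3: []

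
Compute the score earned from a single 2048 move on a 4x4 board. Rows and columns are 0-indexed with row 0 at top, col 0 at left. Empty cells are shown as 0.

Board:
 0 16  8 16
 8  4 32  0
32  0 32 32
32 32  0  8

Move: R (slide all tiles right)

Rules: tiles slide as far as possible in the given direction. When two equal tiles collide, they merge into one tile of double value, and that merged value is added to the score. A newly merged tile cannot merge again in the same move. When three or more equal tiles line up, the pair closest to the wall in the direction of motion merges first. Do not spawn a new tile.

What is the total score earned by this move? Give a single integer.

Slide right:
row 0: [0, 16, 8, 16] -> [0, 16, 8, 16]  score +0 (running 0)
row 1: [8, 4, 32, 0] -> [0, 8, 4, 32]  score +0 (running 0)
row 2: [32, 0, 32, 32] -> [0, 0, 32, 64]  score +64 (running 64)
row 3: [32, 32, 0, 8] -> [0, 0, 64, 8]  score +64 (running 128)
Board after move:
 0 16  8 16
 0  8  4 32
 0  0 32 64
 0  0 64  8

Answer: 128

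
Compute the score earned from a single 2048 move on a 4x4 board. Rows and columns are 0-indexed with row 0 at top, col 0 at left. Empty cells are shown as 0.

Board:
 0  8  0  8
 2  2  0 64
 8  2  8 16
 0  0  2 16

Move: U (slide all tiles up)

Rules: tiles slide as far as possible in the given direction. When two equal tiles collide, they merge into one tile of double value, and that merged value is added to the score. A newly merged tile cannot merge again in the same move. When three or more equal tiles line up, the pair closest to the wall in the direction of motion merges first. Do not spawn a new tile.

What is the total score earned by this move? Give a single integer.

Answer: 36

Derivation:
Slide up:
col 0: [0, 2, 8, 0] -> [2, 8, 0, 0]  score +0 (running 0)
col 1: [8, 2, 2, 0] -> [8, 4, 0, 0]  score +4 (running 4)
col 2: [0, 0, 8, 2] -> [8, 2, 0, 0]  score +0 (running 4)
col 3: [8, 64, 16, 16] -> [8, 64, 32, 0]  score +32 (running 36)
Board after move:
 2  8  8  8
 8  4  2 64
 0  0  0 32
 0  0  0  0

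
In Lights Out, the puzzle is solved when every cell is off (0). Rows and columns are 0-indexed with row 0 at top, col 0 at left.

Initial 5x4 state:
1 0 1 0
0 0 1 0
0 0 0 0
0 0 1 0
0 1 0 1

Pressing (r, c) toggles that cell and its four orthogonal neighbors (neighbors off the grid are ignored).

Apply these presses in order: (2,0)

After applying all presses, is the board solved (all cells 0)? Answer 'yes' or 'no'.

After press 1 at (2,0):
1 0 1 0
1 0 1 0
1 1 0 0
1 0 1 0
0 1 0 1

Lights still on: 10

Answer: no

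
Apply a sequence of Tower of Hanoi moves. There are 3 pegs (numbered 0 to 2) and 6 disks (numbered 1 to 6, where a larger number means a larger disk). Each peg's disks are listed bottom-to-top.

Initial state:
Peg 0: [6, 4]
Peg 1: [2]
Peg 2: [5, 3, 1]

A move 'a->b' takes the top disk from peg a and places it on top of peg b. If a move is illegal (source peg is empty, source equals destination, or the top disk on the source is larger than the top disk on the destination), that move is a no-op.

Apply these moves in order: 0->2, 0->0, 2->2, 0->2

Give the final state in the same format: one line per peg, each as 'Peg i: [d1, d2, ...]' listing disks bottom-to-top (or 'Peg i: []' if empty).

After move 1 (0->2):
Peg 0: [6, 4]
Peg 1: [2]
Peg 2: [5, 3, 1]

After move 2 (0->0):
Peg 0: [6, 4]
Peg 1: [2]
Peg 2: [5, 3, 1]

After move 3 (2->2):
Peg 0: [6, 4]
Peg 1: [2]
Peg 2: [5, 3, 1]

After move 4 (0->2):
Peg 0: [6, 4]
Peg 1: [2]
Peg 2: [5, 3, 1]

Answer: Peg 0: [6, 4]
Peg 1: [2]
Peg 2: [5, 3, 1]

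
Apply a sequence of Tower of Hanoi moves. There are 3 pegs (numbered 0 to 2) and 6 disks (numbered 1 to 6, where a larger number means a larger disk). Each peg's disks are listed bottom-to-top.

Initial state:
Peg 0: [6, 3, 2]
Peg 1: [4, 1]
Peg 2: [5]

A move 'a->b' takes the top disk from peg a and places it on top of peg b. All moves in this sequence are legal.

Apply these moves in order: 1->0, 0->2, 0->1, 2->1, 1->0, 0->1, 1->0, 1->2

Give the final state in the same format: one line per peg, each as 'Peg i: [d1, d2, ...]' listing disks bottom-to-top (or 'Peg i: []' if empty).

After move 1 (1->0):
Peg 0: [6, 3, 2, 1]
Peg 1: [4]
Peg 2: [5]

After move 2 (0->2):
Peg 0: [6, 3, 2]
Peg 1: [4]
Peg 2: [5, 1]

After move 3 (0->1):
Peg 0: [6, 3]
Peg 1: [4, 2]
Peg 2: [5, 1]

After move 4 (2->1):
Peg 0: [6, 3]
Peg 1: [4, 2, 1]
Peg 2: [5]

After move 5 (1->0):
Peg 0: [6, 3, 1]
Peg 1: [4, 2]
Peg 2: [5]

After move 6 (0->1):
Peg 0: [6, 3]
Peg 1: [4, 2, 1]
Peg 2: [5]

After move 7 (1->0):
Peg 0: [6, 3, 1]
Peg 1: [4, 2]
Peg 2: [5]

After move 8 (1->2):
Peg 0: [6, 3, 1]
Peg 1: [4]
Peg 2: [5, 2]

Answer: Peg 0: [6, 3, 1]
Peg 1: [4]
Peg 2: [5, 2]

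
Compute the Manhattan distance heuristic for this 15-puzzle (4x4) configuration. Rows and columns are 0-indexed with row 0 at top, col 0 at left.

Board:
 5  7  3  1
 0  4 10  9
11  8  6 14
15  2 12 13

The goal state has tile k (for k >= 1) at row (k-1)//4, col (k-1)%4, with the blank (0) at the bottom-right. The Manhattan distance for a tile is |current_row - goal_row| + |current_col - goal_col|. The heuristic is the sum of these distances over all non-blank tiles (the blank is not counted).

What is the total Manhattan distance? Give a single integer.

Answer: 35

Derivation:
Tile 5: at (0,0), goal (1,0), distance |0-1|+|0-0| = 1
Tile 7: at (0,1), goal (1,2), distance |0-1|+|1-2| = 2
Tile 3: at (0,2), goal (0,2), distance |0-0|+|2-2| = 0
Tile 1: at (0,3), goal (0,0), distance |0-0|+|3-0| = 3
Tile 4: at (1,1), goal (0,3), distance |1-0|+|1-3| = 3
Tile 10: at (1,2), goal (2,1), distance |1-2|+|2-1| = 2
Tile 9: at (1,3), goal (2,0), distance |1-2|+|3-0| = 4
Tile 11: at (2,0), goal (2,2), distance |2-2|+|0-2| = 2
Tile 8: at (2,1), goal (1,3), distance |2-1|+|1-3| = 3
Tile 6: at (2,2), goal (1,1), distance |2-1|+|2-1| = 2
Tile 14: at (2,3), goal (3,1), distance |2-3|+|3-1| = 3
Tile 15: at (3,0), goal (3,2), distance |3-3|+|0-2| = 2
Tile 2: at (3,1), goal (0,1), distance |3-0|+|1-1| = 3
Tile 12: at (3,2), goal (2,3), distance |3-2|+|2-3| = 2
Tile 13: at (3,3), goal (3,0), distance |3-3|+|3-0| = 3
Sum: 1 + 2 + 0 + 3 + 3 + 2 + 4 + 2 + 3 + 2 + 3 + 2 + 3 + 2 + 3 = 35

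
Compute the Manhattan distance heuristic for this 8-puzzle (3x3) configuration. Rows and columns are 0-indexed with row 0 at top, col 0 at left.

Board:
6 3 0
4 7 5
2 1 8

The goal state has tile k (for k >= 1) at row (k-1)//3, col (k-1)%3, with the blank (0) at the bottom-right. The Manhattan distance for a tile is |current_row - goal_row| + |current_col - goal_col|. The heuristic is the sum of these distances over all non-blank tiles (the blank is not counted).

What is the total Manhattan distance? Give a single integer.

Answer: 14

Derivation:
Tile 6: (0,0)->(1,2) = 3
Tile 3: (0,1)->(0,2) = 1
Tile 4: (1,0)->(1,0) = 0
Tile 7: (1,1)->(2,0) = 2
Tile 5: (1,2)->(1,1) = 1
Tile 2: (2,0)->(0,1) = 3
Tile 1: (2,1)->(0,0) = 3
Tile 8: (2,2)->(2,1) = 1
Sum: 3 + 1 + 0 + 2 + 1 + 3 + 3 + 1 = 14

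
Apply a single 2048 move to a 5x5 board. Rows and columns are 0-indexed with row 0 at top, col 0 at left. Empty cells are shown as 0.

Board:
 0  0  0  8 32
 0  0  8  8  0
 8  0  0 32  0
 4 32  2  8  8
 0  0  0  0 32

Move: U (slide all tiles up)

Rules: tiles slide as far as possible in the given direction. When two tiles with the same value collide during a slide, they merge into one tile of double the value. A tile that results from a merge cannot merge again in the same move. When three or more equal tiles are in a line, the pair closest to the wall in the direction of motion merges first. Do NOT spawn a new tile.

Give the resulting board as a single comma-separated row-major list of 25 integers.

Answer: 8, 32, 8, 16, 32, 4, 0, 2, 32, 8, 0, 0, 0, 8, 32, 0, 0, 0, 0, 0, 0, 0, 0, 0, 0

Derivation:
Slide up:
col 0: [0, 0, 8, 4, 0] -> [8, 4, 0, 0, 0]
col 1: [0, 0, 0, 32, 0] -> [32, 0, 0, 0, 0]
col 2: [0, 8, 0, 2, 0] -> [8, 2, 0, 0, 0]
col 3: [8, 8, 32, 8, 0] -> [16, 32, 8, 0, 0]
col 4: [32, 0, 0, 8, 32] -> [32, 8, 32, 0, 0]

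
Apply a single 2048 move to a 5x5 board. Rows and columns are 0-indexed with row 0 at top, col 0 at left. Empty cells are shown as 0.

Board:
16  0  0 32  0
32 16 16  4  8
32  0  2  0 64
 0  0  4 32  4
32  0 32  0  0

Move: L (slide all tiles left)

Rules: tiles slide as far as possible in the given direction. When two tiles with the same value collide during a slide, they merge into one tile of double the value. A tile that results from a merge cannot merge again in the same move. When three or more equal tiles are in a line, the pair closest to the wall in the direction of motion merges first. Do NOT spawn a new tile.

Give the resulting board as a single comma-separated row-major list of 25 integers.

Answer: 16, 32, 0, 0, 0, 32, 32, 4, 8, 0, 32, 2, 64, 0, 0, 4, 32, 4, 0, 0, 64, 0, 0, 0, 0

Derivation:
Slide left:
row 0: [16, 0, 0, 32, 0] -> [16, 32, 0, 0, 0]
row 1: [32, 16, 16, 4, 8] -> [32, 32, 4, 8, 0]
row 2: [32, 0, 2, 0, 64] -> [32, 2, 64, 0, 0]
row 3: [0, 0, 4, 32, 4] -> [4, 32, 4, 0, 0]
row 4: [32, 0, 32, 0, 0] -> [64, 0, 0, 0, 0]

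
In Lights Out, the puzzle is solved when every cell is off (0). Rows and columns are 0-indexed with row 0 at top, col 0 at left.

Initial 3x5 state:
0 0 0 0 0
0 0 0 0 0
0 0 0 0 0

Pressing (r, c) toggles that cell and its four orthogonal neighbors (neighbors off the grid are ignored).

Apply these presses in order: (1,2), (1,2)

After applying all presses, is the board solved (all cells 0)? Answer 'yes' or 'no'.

After press 1 at (1,2):
0 0 1 0 0
0 1 1 1 0
0 0 1 0 0

After press 2 at (1,2):
0 0 0 0 0
0 0 0 0 0
0 0 0 0 0

Lights still on: 0

Answer: yes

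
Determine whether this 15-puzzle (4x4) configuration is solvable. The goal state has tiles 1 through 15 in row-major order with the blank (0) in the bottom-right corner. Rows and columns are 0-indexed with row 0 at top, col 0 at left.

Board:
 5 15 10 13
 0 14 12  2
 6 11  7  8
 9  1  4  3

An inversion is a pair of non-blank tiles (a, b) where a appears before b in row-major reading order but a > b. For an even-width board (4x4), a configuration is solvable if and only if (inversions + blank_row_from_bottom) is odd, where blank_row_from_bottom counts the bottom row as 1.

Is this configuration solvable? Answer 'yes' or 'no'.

Answer: yes

Derivation:
Inversions: 74
Blank is in row 1 (0-indexed from top), which is row 3 counting from the bottom (bottom = 1).
74 + 3 = 77, which is odd, so the puzzle is solvable.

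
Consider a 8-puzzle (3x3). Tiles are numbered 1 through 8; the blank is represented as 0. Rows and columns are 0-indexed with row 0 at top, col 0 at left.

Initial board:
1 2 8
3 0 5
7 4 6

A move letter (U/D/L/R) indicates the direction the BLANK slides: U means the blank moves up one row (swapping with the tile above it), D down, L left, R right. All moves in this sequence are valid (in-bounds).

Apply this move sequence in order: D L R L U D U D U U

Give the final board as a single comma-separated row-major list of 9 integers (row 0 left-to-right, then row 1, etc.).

Answer: 0, 2, 8, 1, 4, 5, 3, 7, 6

Derivation:
After move 1 (D):
1 2 8
3 4 5
7 0 6

After move 2 (L):
1 2 8
3 4 5
0 7 6

After move 3 (R):
1 2 8
3 4 5
7 0 6

After move 4 (L):
1 2 8
3 4 5
0 7 6

After move 5 (U):
1 2 8
0 4 5
3 7 6

After move 6 (D):
1 2 8
3 4 5
0 7 6

After move 7 (U):
1 2 8
0 4 5
3 7 6

After move 8 (D):
1 2 8
3 4 5
0 7 6

After move 9 (U):
1 2 8
0 4 5
3 7 6

After move 10 (U):
0 2 8
1 4 5
3 7 6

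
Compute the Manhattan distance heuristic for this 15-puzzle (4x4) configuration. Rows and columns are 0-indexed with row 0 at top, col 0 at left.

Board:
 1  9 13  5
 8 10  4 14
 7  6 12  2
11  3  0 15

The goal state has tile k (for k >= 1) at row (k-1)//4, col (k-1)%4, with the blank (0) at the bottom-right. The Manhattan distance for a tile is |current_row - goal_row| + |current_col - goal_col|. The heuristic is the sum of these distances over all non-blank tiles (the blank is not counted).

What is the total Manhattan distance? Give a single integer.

Answer: 39

Derivation:
Tile 1: (0,0)->(0,0) = 0
Tile 9: (0,1)->(2,0) = 3
Tile 13: (0,2)->(3,0) = 5
Tile 5: (0,3)->(1,0) = 4
Tile 8: (1,0)->(1,3) = 3
Tile 10: (1,1)->(2,1) = 1
Tile 4: (1,2)->(0,3) = 2
Tile 14: (1,3)->(3,1) = 4
Tile 7: (2,0)->(1,2) = 3
Tile 6: (2,1)->(1,1) = 1
Tile 12: (2,2)->(2,3) = 1
Tile 2: (2,3)->(0,1) = 4
Tile 11: (3,0)->(2,2) = 3
Tile 3: (3,1)->(0,2) = 4
Tile 15: (3,3)->(3,2) = 1
Sum: 0 + 3 + 5 + 4 + 3 + 1 + 2 + 4 + 3 + 1 + 1 + 4 + 3 + 4 + 1 = 39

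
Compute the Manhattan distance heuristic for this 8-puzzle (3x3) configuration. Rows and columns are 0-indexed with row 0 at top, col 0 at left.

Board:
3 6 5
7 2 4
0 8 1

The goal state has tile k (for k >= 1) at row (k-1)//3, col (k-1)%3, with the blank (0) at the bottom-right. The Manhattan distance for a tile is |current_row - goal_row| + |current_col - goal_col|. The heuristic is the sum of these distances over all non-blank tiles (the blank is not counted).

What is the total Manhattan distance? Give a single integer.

Tile 3: (0,0)->(0,2) = 2
Tile 6: (0,1)->(1,2) = 2
Tile 5: (0,2)->(1,1) = 2
Tile 7: (1,0)->(2,0) = 1
Tile 2: (1,1)->(0,1) = 1
Tile 4: (1,2)->(1,0) = 2
Tile 8: (2,1)->(2,1) = 0
Tile 1: (2,2)->(0,0) = 4
Sum: 2 + 2 + 2 + 1 + 1 + 2 + 0 + 4 = 14

Answer: 14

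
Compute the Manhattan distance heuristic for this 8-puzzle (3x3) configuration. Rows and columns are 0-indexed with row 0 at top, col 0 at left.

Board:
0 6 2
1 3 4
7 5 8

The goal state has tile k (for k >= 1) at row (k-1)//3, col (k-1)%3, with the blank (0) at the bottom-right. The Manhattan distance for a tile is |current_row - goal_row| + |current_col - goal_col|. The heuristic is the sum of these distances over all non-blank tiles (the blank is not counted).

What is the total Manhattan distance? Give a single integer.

Tile 6: (0,1)->(1,2) = 2
Tile 2: (0,2)->(0,1) = 1
Tile 1: (1,0)->(0,0) = 1
Tile 3: (1,1)->(0,2) = 2
Tile 4: (1,2)->(1,0) = 2
Tile 7: (2,0)->(2,0) = 0
Tile 5: (2,1)->(1,1) = 1
Tile 8: (2,2)->(2,1) = 1
Sum: 2 + 1 + 1 + 2 + 2 + 0 + 1 + 1 = 10

Answer: 10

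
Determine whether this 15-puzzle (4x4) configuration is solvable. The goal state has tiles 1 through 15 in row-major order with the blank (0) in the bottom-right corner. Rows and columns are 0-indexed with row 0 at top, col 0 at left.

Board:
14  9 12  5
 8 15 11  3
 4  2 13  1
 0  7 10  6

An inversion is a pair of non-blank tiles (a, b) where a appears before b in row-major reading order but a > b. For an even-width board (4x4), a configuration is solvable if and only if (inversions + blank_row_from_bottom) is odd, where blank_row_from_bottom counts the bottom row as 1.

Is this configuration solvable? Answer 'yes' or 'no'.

Answer: yes

Derivation:
Inversions: 68
Blank is in row 3 (0-indexed from top), which is row 1 counting from the bottom (bottom = 1).
68 + 1 = 69, which is odd, so the puzzle is solvable.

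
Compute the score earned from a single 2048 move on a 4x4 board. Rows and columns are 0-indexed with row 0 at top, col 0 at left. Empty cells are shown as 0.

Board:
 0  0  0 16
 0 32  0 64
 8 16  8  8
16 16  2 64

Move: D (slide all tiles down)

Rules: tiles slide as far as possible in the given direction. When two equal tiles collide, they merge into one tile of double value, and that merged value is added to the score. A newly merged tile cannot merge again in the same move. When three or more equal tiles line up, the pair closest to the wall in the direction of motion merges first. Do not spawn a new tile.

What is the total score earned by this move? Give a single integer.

Slide down:
col 0: [0, 0, 8, 16] -> [0, 0, 8, 16]  score +0 (running 0)
col 1: [0, 32, 16, 16] -> [0, 0, 32, 32]  score +32 (running 32)
col 2: [0, 0, 8, 2] -> [0, 0, 8, 2]  score +0 (running 32)
col 3: [16, 64, 8, 64] -> [16, 64, 8, 64]  score +0 (running 32)
Board after move:
 0  0  0 16
 0  0  0 64
 8 32  8  8
16 32  2 64

Answer: 32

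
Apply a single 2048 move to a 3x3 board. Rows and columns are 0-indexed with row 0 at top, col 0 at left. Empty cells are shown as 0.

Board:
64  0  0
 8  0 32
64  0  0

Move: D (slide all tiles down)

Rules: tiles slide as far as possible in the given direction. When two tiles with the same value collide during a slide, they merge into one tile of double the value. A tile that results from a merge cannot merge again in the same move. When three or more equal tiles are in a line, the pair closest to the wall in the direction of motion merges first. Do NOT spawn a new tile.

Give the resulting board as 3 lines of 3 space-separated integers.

Slide down:
col 0: [64, 8, 64] -> [64, 8, 64]
col 1: [0, 0, 0] -> [0, 0, 0]
col 2: [0, 32, 0] -> [0, 0, 32]

Answer: 64  0  0
 8  0  0
64  0 32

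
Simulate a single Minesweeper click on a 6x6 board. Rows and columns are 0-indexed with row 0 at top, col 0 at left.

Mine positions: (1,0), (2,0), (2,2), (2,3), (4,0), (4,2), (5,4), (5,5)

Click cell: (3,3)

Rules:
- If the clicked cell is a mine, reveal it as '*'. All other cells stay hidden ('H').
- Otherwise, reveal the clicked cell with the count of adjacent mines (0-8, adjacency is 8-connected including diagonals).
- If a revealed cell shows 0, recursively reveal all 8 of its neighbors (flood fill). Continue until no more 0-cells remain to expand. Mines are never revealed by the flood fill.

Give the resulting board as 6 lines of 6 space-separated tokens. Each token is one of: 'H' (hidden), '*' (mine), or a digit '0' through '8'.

H H H H H H
H H H H H H
H H H H H H
H H H 3 H H
H H H H H H
H H H H H H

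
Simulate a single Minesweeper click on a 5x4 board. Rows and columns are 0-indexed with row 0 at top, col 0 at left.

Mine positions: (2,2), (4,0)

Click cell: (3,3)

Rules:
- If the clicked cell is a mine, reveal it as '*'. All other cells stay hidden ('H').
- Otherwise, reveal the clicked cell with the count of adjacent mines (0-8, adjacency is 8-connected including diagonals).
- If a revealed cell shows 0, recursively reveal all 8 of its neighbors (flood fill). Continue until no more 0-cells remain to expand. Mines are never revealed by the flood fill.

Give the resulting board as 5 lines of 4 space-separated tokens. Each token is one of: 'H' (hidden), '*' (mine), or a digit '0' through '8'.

H H H H
H H H H
H H H H
H H H 1
H H H H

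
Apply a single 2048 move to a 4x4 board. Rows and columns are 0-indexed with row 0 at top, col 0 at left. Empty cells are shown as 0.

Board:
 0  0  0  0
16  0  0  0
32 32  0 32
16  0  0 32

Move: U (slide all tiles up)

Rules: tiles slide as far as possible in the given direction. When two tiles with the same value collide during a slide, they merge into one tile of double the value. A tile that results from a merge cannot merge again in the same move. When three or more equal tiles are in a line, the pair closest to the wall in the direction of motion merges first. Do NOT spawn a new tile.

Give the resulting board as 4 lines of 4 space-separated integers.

Answer: 16 32  0 64
32  0  0  0
16  0  0  0
 0  0  0  0

Derivation:
Slide up:
col 0: [0, 16, 32, 16] -> [16, 32, 16, 0]
col 1: [0, 0, 32, 0] -> [32, 0, 0, 0]
col 2: [0, 0, 0, 0] -> [0, 0, 0, 0]
col 3: [0, 0, 32, 32] -> [64, 0, 0, 0]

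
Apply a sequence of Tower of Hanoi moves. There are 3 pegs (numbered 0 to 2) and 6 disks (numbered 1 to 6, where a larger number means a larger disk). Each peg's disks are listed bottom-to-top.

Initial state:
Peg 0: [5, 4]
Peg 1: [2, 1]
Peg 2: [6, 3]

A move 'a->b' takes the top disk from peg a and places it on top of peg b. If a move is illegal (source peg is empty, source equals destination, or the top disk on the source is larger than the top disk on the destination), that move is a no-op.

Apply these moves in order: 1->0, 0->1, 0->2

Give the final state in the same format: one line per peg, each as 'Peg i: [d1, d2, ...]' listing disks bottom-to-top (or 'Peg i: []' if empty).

After move 1 (1->0):
Peg 0: [5, 4, 1]
Peg 1: [2]
Peg 2: [6, 3]

After move 2 (0->1):
Peg 0: [5, 4]
Peg 1: [2, 1]
Peg 2: [6, 3]

After move 3 (0->2):
Peg 0: [5, 4]
Peg 1: [2, 1]
Peg 2: [6, 3]

Answer: Peg 0: [5, 4]
Peg 1: [2, 1]
Peg 2: [6, 3]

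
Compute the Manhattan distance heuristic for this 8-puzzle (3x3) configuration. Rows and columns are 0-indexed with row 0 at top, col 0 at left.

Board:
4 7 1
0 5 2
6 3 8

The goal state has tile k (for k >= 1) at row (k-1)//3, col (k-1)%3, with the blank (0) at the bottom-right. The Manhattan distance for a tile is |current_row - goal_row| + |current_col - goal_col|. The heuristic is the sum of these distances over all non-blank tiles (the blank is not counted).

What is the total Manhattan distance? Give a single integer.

Tile 4: at (0,0), goal (1,0), distance |0-1|+|0-0| = 1
Tile 7: at (0,1), goal (2,0), distance |0-2|+|1-0| = 3
Tile 1: at (0,2), goal (0,0), distance |0-0|+|2-0| = 2
Tile 5: at (1,1), goal (1,1), distance |1-1|+|1-1| = 0
Tile 2: at (1,2), goal (0,1), distance |1-0|+|2-1| = 2
Tile 6: at (2,0), goal (1,2), distance |2-1|+|0-2| = 3
Tile 3: at (2,1), goal (0,2), distance |2-0|+|1-2| = 3
Tile 8: at (2,2), goal (2,1), distance |2-2|+|2-1| = 1
Sum: 1 + 3 + 2 + 0 + 2 + 3 + 3 + 1 = 15

Answer: 15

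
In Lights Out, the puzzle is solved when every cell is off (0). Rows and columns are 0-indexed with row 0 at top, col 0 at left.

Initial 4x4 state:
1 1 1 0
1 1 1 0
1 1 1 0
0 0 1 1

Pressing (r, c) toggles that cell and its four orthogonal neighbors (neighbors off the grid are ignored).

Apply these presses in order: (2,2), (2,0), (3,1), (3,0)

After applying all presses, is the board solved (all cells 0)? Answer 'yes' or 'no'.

Answer: no

Derivation:
After press 1 at (2,2):
1 1 1 0
1 1 0 0
1 0 0 1
0 0 0 1

After press 2 at (2,0):
1 1 1 0
0 1 0 0
0 1 0 1
1 0 0 1

After press 3 at (3,1):
1 1 1 0
0 1 0 0
0 0 0 1
0 1 1 1

After press 4 at (3,0):
1 1 1 0
0 1 0 0
1 0 0 1
1 0 1 1

Lights still on: 9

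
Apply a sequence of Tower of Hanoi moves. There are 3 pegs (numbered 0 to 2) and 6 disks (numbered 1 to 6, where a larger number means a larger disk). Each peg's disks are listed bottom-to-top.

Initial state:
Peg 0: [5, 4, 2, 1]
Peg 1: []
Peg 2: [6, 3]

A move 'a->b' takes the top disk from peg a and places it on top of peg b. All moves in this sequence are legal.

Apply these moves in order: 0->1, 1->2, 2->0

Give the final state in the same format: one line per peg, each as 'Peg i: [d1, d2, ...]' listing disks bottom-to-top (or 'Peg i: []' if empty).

Answer: Peg 0: [5, 4, 2, 1]
Peg 1: []
Peg 2: [6, 3]

Derivation:
After move 1 (0->1):
Peg 0: [5, 4, 2]
Peg 1: [1]
Peg 2: [6, 3]

After move 2 (1->2):
Peg 0: [5, 4, 2]
Peg 1: []
Peg 2: [6, 3, 1]

After move 3 (2->0):
Peg 0: [5, 4, 2, 1]
Peg 1: []
Peg 2: [6, 3]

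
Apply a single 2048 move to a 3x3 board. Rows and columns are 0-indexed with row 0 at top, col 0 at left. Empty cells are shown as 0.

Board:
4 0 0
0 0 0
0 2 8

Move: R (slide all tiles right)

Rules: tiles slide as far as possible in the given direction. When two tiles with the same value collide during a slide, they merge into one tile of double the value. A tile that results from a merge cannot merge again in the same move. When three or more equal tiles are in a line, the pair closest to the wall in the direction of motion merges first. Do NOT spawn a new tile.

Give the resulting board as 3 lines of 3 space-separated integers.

Answer: 0 0 4
0 0 0
0 2 8

Derivation:
Slide right:
row 0: [4, 0, 0] -> [0, 0, 4]
row 1: [0, 0, 0] -> [0, 0, 0]
row 2: [0, 2, 8] -> [0, 2, 8]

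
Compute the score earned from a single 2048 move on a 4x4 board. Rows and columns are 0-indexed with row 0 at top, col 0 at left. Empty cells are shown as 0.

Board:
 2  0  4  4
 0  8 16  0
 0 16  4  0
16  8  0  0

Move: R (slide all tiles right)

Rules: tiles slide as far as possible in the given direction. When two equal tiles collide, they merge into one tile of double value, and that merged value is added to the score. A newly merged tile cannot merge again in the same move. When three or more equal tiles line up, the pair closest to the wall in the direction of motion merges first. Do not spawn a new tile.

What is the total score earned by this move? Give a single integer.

Slide right:
row 0: [2, 0, 4, 4] -> [0, 0, 2, 8]  score +8 (running 8)
row 1: [0, 8, 16, 0] -> [0, 0, 8, 16]  score +0 (running 8)
row 2: [0, 16, 4, 0] -> [0, 0, 16, 4]  score +0 (running 8)
row 3: [16, 8, 0, 0] -> [0, 0, 16, 8]  score +0 (running 8)
Board after move:
 0  0  2  8
 0  0  8 16
 0  0 16  4
 0  0 16  8

Answer: 8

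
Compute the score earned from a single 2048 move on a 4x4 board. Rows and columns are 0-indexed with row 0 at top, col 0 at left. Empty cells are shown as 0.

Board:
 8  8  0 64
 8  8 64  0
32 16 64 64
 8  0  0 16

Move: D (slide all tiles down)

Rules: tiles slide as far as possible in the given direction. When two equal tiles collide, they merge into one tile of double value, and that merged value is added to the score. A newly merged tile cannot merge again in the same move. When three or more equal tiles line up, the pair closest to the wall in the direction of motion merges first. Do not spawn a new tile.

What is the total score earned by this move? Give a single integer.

Answer: 288

Derivation:
Slide down:
col 0: [8, 8, 32, 8] -> [0, 16, 32, 8]  score +16 (running 16)
col 1: [8, 8, 16, 0] -> [0, 0, 16, 16]  score +16 (running 32)
col 2: [0, 64, 64, 0] -> [0, 0, 0, 128]  score +128 (running 160)
col 3: [64, 0, 64, 16] -> [0, 0, 128, 16]  score +128 (running 288)
Board after move:
  0   0   0   0
 16   0   0   0
 32  16   0 128
  8  16 128  16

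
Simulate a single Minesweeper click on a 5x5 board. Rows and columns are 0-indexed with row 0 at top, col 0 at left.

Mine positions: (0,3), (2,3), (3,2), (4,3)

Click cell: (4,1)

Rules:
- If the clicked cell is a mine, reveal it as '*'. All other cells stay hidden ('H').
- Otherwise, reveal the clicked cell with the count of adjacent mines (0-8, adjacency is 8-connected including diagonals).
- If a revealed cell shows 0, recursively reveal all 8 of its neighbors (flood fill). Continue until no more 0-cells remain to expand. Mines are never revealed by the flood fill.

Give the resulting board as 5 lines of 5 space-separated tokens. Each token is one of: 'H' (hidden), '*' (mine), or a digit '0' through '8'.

H H H H H
H H H H H
H H H H H
H H H H H
H 1 H H H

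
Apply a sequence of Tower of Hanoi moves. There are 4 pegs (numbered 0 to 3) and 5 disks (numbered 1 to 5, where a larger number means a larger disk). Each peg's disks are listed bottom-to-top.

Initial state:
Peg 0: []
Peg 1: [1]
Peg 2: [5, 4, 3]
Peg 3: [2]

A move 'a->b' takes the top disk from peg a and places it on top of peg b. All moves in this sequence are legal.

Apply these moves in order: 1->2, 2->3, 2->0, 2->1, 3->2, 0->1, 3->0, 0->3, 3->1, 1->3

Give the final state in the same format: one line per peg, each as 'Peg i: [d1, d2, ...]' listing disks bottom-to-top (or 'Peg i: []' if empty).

After move 1 (1->2):
Peg 0: []
Peg 1: []
Peg 2: [5, 4, 3, 1]
Peg 3: [2]

After move 2 (2->3):
Peg 0: []
Peg 1: []
Peg 2: [5, 4, 3]
Peg 3: [2, 1]

After move 3 (2->0):
Peg 0: [3]
Peg 1: []
Peg 2: [5, 4]
Peg 3: [2, 1]

After move 4 (2->1):
Peg 0: [3]
Peg 1: [4]
Peg 2: [5]
Peg 3: [2, 1]

After move 5 (3->2):
Peg 0: [3]
Peg 1: [4]
Peg 2: [5, 1]
Peg 3: [2]

After move 6 (0->1):
Peg 0: []
Peg 1: [4, 3]
Peg 2: [5, 1]
Peg 3: [2]

After move 7 (3->0):
Peg 0: [2]
Peg 1: [4, 3]
Peg 2: [5, 1]
Peg 3: []

After move 8 (0->3):
Peg 0: []
Peg 1: [4, 3]
Peg 2: [5, 1]
Peg 3: [2]

After move 9 (3->1):
Peg 0: []
Peg 1: [4, 3, 2]
Peg 2: [5, 1]
Peg 3: []

After move 10 (1->3):
Peg 0: []
Peg 1: [4, 3]
Peg 2: [5, 1]
Peg 3: [2]

Answer: Peg 0: []
Peg 1: [4, 3]
Peg 2: [5, 1]
Peg 3: [2]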